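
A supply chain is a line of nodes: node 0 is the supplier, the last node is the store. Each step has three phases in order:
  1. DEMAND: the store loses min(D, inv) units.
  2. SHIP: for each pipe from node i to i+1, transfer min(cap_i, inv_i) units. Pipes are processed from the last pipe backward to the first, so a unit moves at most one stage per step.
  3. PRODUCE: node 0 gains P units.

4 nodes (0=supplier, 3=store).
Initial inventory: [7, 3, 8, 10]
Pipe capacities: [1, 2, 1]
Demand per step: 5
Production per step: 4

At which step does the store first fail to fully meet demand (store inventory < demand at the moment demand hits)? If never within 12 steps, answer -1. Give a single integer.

Step 1: demand=5,sold=5 ship[2->3]=1 ship[1->2]=2 ship[0->1]=1 prod=4 -> [10 2 9 6]
Step 2: demand=5,sold=5 ship[2->3]=1 ship[1->2]=2 ship[0->1]=1 prod=4 -> [13 1 10 2]
Step 3: demand=5,sold=2 ship[2->3]=1 ship[1->2]=1 ship[0->1]=1 prod=4 -> [16 1 10 1]
Step 4: demand=5,sold=1 ship[2->3]=1 ship[1->2]=1 ship[0->1]=1 prod=4 -> [19 1 10 1]
Step 5: demand=5,sold=1 ship[2->3]=1 ship[1->2]=1 ship[0->1]=1 prod=4 -> [22 1 10 1]
Step 6: demand=5,sold=1 ship[2->3]=1 ship[1->2]=1 ship[0->1]=1 prod=4 -> [25 1 10 1]
Step 7: demand=5,sold=1 ship[2->3]=1 ship[1->2]=1 ship[0->1]=1 prod=4 -> [28 1 10 1]
Step 8: demand=5,sold=1 ship[2->3]=1 ship[1->2]=1 ship[0->1]=1 prod=4 -> [31 1 10 1]
Step 9: demand=5,sold=1 ship[2->3]=1 ship[1->2]=1 ship[0->1]=1 prod=4 -> [34 1 10 1]
Step 10: demand=5,sold=1 ship[2->3]=1 ship[1->2]=1 ship[0->1]=1 prod=4 -> [37 1 10 1]
Step 11: demand=5,sold=1 ship[2->3]=1 ship[1->2]=1 ship[0->1]=1 prod=4 -> [40 1 10 1]
Step 12: demand=5,sold=1 ship[2->3]=1 ship[1->2]=1 ship[0->1]=1 prod=4 -> [43 1 10 1]
First stockout at step 3

3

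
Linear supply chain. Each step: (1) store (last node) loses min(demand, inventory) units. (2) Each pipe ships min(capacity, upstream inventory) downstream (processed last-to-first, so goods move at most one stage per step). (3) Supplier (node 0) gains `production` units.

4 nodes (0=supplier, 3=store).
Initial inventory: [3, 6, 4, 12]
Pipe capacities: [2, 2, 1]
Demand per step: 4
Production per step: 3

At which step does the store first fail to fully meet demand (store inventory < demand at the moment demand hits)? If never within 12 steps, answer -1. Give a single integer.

Step 1: demand=4,sold=4 ship[2->3]=1 ship[1->2]=2 ship[0->1]=2 prod=3 -> [4 6 5 9]
Step 2: demand=4,sold=4 ship[2->3]=1 ship[1->2]=2 ship[0->1]=2 prod=3 -> [5 6 6 6]
Step 3: demand=4,sold=4 ship[2->3]=1 ship[1->2]=2 ship[0->1]=2 prod=3 -> [6 6 7 3]
Step 4: demand=4,sold=3 ship[2->3]=1 ship[1->2]=2 ship[0->1]=2 prod=3 -> [7 6 8 1]
Step 5: demand=4,sold=1 ship[2->3]=1 ship[1->2]=2 ship[0->1]=2 prod=3 -> [8 6 9 1]
Step 6: demand=4,sold=1 ship[2->3]=1 ship[1->2]=2 ship[0->1]=2 prod=3 -> [9 6 10 1]
Step 7: demand=4,sold=1 ship[2->3]=1 ship[1->2]=2 ship[0->1]=2 prod=3 -> [10 6 11 1]
Step 8: demand=4,sold=1 ship[2->3]=1 ship[1->2]=2 ship[0->1]=2 prod=3 -> [11 6 12 1]
Step 9: demand=4,sold=1 ship[2->3]=1 ship[1->2]=2 ship[0->1]=2 prod=3 -> [12 6 13 1]
Step 10: demand=4,sold=1 ship[2->3]=1 ship[1->2]=2 ship[0->1]=2 prod=3 -> [13 6 14 1]
Step 11: demand=4,sold=1 ship[2->3]=1 ship[1->2]=2 ship[0->1]=2 prod=3 -> [14 6 15 1]
Step 12: demand=4,sold=1 ship[2->3]=1 ship[1->2]=2 ship[0->1]=2 prod=3 -> [15 6 16 1]
First stockout at step 4

4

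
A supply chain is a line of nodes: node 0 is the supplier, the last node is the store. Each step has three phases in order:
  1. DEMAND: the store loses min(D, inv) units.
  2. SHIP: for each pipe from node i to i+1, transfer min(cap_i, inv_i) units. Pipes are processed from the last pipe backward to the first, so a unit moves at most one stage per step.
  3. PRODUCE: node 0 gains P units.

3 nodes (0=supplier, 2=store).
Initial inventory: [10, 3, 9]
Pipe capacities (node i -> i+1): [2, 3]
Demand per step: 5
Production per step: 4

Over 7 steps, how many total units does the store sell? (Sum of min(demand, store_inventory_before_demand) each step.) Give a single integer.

Step 1: sold=5 (running total=5) -> [12 2 7]
Step 2: sold=5 (running total=10) -> [14 2 4]
Step 3: sold=4 (running total=14) -> [16 2 2]
Step 4: sold=2 (running total=16) -> [18 2 2]
Step 5: sold=2 (running total=18) -> [20 2 2]
Step 6: sold=2 (running total=20) -> [22 2 2]
Step 7: sold=2 (running total=22) -> [24 2 2]

Answer: 22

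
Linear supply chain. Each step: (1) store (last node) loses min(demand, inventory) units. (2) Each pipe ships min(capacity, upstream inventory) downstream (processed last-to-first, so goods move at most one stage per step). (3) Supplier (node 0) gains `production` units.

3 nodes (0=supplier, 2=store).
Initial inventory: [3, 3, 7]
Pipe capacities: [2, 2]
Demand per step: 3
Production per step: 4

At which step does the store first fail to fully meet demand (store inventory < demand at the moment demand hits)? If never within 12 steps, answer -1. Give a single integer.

Step 1: demand=3,sold=3 ship[1->2]=2 ship[0->1]=2 prod=4 -> [5 3 6]
Step 2: demand=3,sold=3 ship[1->2]=2 ship[0->1]=2 prod=4 -> [7 3 5]
Step 3: demand=3,sold=3 ship[1->2]=2 ship[0->1]=2 prod=4 -> [9 3 4]
Step 4: demand=3,sold=3 ship[1->2]=2 ship[0->1]=2 prod=4 -> [11 3 3]
Step 5: demand=3,sold=3 ship[1->2]=2 ship[0->1]=2 prod=4 -> [13 3 2]
Step 6: demand=3,sold=2 ship[1->2]=2 ship[0->1]=2 prod=4 -> [15 3 2]
Step 7: demand=3,sold=2 ship[1->2]=2 ship[0->1]=2 prod=4 -> [17 3 2]
Step 8: demand=3,sold=2 ship[1->2]=2 ship[0->1]=2 prod=4 -> [19 3 2]
Step 9: demand=3,sold=2 ship[1->2]=2 ship[0->1]=2 prod=4 -> [21 3 2]
Step 10: demand=3,sold=2 ship[1->2]=2 ship[0->1]=2 prod=4 -> [23 3 2]
Step 11: demand=3,sold=2 ship[1->2]=2 ship[0->1]=2 prod=4 -> [25 3 2]
Step 12: demand=3,sold=2 ship[1->2]=2 ship[0->1]=2 prod=4 -> [27 3 2]
First stockout at step 6

6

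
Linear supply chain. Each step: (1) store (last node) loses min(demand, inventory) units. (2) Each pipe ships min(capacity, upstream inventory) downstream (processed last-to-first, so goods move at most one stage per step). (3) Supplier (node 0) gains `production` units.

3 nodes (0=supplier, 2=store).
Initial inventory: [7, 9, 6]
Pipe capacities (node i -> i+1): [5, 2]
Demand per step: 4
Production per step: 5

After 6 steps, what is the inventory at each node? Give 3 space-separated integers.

Step 1: demand=4,sold=4 ship[1->2]=2 ship[0->1]=5 prod=5 -> inv=[7 12 4]
Step 2: demand=4,sold=4 ship[1->2]=2 ship[0->1]=5 prod=5 -> inv=[7 15 2]
Step 3: demand=4,sold=2 ship[1->2]=2 ship[0->1]=5 prod=5 -> inv=[7 18 2]
Step 4: demand=4,sold=2 ship[1->2]=2 ship[0->1]=5 prod=5 -> inv=[7 21 2]
Step 5: demand=4,sold=2 ship[1->2]=2 ship[0->1]=5 prod=5 -> inv=[7 24 2]
Step 6: demand=4,sold=2 ship[1->2]=2 ship[0->1]=5 prod=5 -> inv=[7 27 2]

7 27 2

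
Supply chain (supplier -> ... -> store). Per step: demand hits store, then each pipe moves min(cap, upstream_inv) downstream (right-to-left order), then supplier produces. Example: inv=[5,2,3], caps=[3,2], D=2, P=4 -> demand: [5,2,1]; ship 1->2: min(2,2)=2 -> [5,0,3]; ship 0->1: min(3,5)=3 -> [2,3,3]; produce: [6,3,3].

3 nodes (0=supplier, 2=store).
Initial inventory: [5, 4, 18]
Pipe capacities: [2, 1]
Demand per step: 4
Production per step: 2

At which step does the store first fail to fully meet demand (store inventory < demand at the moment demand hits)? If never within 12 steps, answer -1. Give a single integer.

Step 1: demand=4,sold=4 ship[1->2]=1 ship[0->1]=2 prod=2 -> [5 5 15]
Step 2: demand=4,sold=4 ship[1->2]=1 ship[0->1]=2 prod=2 -> [5 6 12]
Step 3: demand=4,sold=4 ship[1->2]=1 ship[0->1]=2 prod=2 -> [5 7 9]
Step 4: demand=4,sold=4 ship[1->2]=1 ship[0->1]=2 prod=2 -> [5 8 6]
Step 5: demand=4,sold=4 ship[1->2]=1 ship[0->1]=2 prod=2 -> [5 9 3]
Step 6: demand=4,sold=3 ship[1->2]=1 ship[0->1]=2 prod=2 -> [5 10 1]
Step 7: demand=4,sold=1 ship[1->2]=1 ship[0->1]=2 prod=2 -> [5 11 1]
Step 8: demand=4,sold=1 ship[1->2]=1 ship[0->1]=2 prod=2 -> [5 12 1]
Step 9: demand=4,sold=1 ship[1->2]=1 ship[0->1]=2 prod=2 -> [5 13 1]
Step 10: demand=4,sold=1 ship[1->2]=1 ship[0->1]=2 prod=2 -> [5 14 1]
Step 11: demand=4,sold=1 ship[1->2]=1 ship[0->1]=2 prod=2 -> [5 15 1]
Step 12: demand=4,sold=1 ship[1->2]=1 ship[0->1]=2 prod=2 -> [5 16 1]
First stockout at step 6

6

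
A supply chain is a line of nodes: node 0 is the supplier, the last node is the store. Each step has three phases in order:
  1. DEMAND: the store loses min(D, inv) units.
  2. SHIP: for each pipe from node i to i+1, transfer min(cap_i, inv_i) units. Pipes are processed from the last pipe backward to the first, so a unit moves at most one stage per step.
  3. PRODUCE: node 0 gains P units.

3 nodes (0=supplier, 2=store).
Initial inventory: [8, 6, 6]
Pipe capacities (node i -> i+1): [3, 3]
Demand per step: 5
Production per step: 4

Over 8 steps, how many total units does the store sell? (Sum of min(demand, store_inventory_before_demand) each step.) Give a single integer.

Step 1: sold=5 (running total=5) -> [9 6 4]
Step 2: sold=4 (running total=9) -> [10 6 3]
Step 3: sold=3 (running total=12) -> [11 6 3]
Step 4: sold=3 (running total=15) -> [12 6 3]
Step 5: sold=3 (running total=18) -> [13 6 3]
Step 6: sold=3 (running total=21) -> [14 6 3]
Step 7: sold=3 (running total=24) -> [15 6 3]
Step 8: sold=3 (running total=27) -> [16 6 3]

Answer: 27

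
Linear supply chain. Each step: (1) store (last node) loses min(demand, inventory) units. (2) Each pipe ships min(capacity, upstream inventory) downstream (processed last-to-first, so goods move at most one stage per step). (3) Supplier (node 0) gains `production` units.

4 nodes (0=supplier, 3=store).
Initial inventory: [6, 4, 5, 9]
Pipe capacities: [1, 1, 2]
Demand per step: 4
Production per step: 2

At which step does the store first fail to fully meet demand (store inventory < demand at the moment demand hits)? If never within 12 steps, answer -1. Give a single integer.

Step 1: demand=4,sold=4 ship[2->3]=2 ship[1->2]=1 ship[0->1]=1 prod=2 -> [7 4 4 7]
Step 2: demand=4,sold=4 ship[2->3]=2 ship[1->2]=1 ship[0->1]=1 prod=2 -> [8 4 3 5]
Step 3: demand=4,sold=4 ship[2->3]=2 ship[1->2]=1 ship[0->1]=1 prod=2 -> [9 4 2 3]
Step 4: demand=4,sold=3 ship[2->3]=2 ship[1->2]=1 ship[0->1]=1 prod=2 -> [10 4 1 2]
Step 5: demand=4,sold=2 ship[2->3]=1 ship[1->2]=1 ship[0->1]=1 prod=2 -> [11 4 1 1]
Step 6: demand=4,sold=1 ship[2->3]=1 ship[1->2]=1 ship[0->1]=1 prod=2 -> [12 4 1 1]
Step 7: demand=4,sold=1 ship[2->3]=1 ship[1->2]=1 ship[0->1]=1 prod=2 -> [13 4 1 1]
Step 8: demand=4,sold=1 ship[2->3]=1 ship[1->2]=1 ship[0->1]=1 prod=2 -> [14 4 1 1]
Step 9: demand=4,sold=1 ship[2->3]=1 ship[1->2]=1 ship[0->1]=1 prod=2 -> [15 4 1 1]
Step 10: demand=4,sold=1 ship[2->3]=1 ship[1->2]=1 ship[0->1]=1 prod=2 -> [16 4 1 1]
Step 11: demand=4,sold=1 ship[2->3]=1 ship[1->2]=1 ship[0->1]=1 prod=2 -> [17 4 1 1]
Step 12: demand=4,sold=1 ship[2->3]=1 ship[1->2]=1 ship[0->1]=1 prod=2 -> [18 4 1 1]
First stockout at step 4

4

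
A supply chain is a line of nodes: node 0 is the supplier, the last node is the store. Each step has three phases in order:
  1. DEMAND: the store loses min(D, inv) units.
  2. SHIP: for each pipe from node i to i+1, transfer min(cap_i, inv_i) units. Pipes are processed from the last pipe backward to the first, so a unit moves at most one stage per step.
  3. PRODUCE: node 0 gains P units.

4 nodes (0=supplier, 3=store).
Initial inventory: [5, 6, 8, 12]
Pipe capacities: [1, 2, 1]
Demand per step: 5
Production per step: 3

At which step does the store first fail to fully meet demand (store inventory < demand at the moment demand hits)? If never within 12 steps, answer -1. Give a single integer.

Step 1: demand=5,sold=5 ship[2->3]=1 ship[1->2]=2 ship[0->1]=1 prod=3 -> [7 5 9 8]
Step 2: demand=5,sold=5 ship[2->3]=1 ship[1->2]=2 ship[0->1]=1 prod=3 -> [9 4 10 4]
Step 3: demand=5,sold=4 ship[2->3]=1 ship[1->2]=2 ship[0->1]=1 prod=3 -> [11 3 11 1]
Step 4: demand=5,sold=1 ship[2->3]=1 ship[1->2]=2 ship[0->1]=1 prod=3 -> [13 2 12 1]
Step 5: demand=5,sold=1 ship[2->3]=1 ship[1->2]=2 ship[0->1]=1 prod=3 -> [15 1 13 1]
Step 6: demand=5,sold=1 ship[2->3]=1 ship[1->2]=1 ship[0->1]=1 prod=3 -> [17 1 13 1]
Step 7: demand=5,sold=1 ship[2->3]=1 ship[1->2]=1 ship[0->1]=1 prod=3 -> [19 1 13 1]
Step 8: demand=5,sold=1 ship[2->3]=1 ship[1->2]=1 ship[0->1]=1 prod=3 -> [21 1 13 1]
Step 9: demand=5,sold=1 ship[2->3]=1 ship[1->2]=1 ship[0->1]=1 prod=3 -> [23 1 13 1]
Step 10: demand=5,sold=1 ship[2->3]=1 ship[1->2]=1 ship[0->1]=1 prod=3 -> [25 1 13 1]
Step 11: demand=5,sold=1 ship[2->3]=1 ship[1->2]=1 ship[0->1]=1 prod=3 -> [27 1 13 1]
Step 12: demand=5,sold=1 ship[2->3]=1 ship[1->2]=1 ship[0->1]=1 prod=3 -> [29 1 13 1]
First stockout at step 3

3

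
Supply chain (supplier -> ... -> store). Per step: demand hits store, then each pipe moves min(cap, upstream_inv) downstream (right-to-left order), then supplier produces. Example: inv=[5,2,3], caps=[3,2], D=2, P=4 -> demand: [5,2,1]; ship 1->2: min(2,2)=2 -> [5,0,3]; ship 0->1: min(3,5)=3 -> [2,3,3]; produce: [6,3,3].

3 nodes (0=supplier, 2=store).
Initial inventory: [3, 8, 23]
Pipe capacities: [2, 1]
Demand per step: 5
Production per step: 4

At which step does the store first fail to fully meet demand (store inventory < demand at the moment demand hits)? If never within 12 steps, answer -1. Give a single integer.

Step 1: demand=5,sold=5 ship[1->2]=1 ship[0->1]=2 prod=4 -> [5 9 19]
Step 2: demand=5,sold=5 ship[1->2]=1 ship[0->1]=2 prod=4 -> [7 10 15]
Step 3: demand=5,sold=5 ship[1->2]=1 ship[0->1]=2 prod=4 -> [9 11 11]
Step 4: demand=5,sold=5 ship[1->2]=1 ship[0->1]=2 prod=4 -> [11 12 7]
Step 5: demand=5,sold=5 ship[1->2]=1 ship[0->1]=2 prod=4 -> [13 13 3]
Step 6: demand=5,sold=3 ship[1->2]=1 ship[0->1]=2 prod=4 -> [15 14 1]
Step 7: demand=5,sold=1 ship[1->2]=1 ship[0->1]=2 prod=4 -> [17 15 1]
Step 8: demand=5,sold=1 ship[1->2]=1 ship[0->1]=2 prod=4 -> [19 16 1]
Step 9: demand=5,sold=1 ship[1->2]=1 ship[0->1]=2 prod=4 -> [21 17 1]
Step 10: demand=5,sold=1 ship[1->2]=1 ship[0->1]=2 prod=4 -> [23 18 1]
Step 11: demand=5,sold=1 ship[1->2]=1 ship[0->1]=2 prod=4 -> [25 19 1]
Step 12: demand=5,sold=1 ship[1->2]=1 ship[0->1]=2 prod=4 -> [27 20 1]
First stockout at step 6

6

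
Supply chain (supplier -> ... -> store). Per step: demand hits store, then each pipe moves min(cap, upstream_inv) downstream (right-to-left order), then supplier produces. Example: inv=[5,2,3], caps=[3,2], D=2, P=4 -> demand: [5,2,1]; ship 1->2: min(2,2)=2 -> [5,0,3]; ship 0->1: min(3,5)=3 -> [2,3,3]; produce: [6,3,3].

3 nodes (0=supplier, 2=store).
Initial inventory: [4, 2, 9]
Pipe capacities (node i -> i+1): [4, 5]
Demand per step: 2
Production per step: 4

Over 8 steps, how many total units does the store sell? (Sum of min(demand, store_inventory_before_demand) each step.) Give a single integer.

Answer: 16

Derivation:
Step 1: sold=2 (running total=2) -> [4 4 9]
Step 2: sold=2 (running total=4) -> [4 4 11]
Step 3: sold=2 (running total=6) -> [4 4 13]
Step 4: sold=2 (running total=8) -> [4 4 15]
Step 5: sold=2 (running total=10) -> [4 4 17]
Step 6: sold=2 (running total=12) -> [4 4 19]
Step 7: sold=2 (running total=14) -> [4 4 21]
Step 8: sold=2 (running total=16) -> [4 4 23]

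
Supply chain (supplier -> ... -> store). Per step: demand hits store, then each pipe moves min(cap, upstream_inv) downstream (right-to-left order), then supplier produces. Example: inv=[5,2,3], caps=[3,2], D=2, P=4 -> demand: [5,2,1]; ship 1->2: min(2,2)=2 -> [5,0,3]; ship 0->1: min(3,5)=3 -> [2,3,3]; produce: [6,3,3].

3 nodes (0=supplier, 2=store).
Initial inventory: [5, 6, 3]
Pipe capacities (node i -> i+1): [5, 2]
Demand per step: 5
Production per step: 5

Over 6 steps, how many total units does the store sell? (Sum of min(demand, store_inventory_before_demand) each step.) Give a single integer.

Answer: 13

Derivation:
Step 1: sold=3 (running total=3) -> [5 9 2]
Step 2: sold=2 (running total=5) -> [5 12 2]
Step 3: sold=2 (running total=7) -> [5 15 2]
Step 4: sold=2 (running total=9) -> [5 18 2]
Step 5: sold=2 (running total=11) -> [5 21 2]
Step 6: sold=2 (running total=13) -> [5 24 2]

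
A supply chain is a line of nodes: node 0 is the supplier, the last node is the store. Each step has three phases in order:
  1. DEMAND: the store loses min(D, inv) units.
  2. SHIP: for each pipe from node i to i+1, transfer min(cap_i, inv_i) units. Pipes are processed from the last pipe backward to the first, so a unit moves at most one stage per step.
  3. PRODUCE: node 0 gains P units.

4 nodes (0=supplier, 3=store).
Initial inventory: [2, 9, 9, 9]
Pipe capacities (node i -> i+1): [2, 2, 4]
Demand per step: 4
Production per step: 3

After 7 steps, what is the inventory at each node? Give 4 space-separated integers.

Step 1: demand=4,sold=4 ship[2->3]=4 ship[1->2]=2 ship[0->1]=2 prod=3 -> inv=[3 9 7 9]
Step 2: demand=4,sold=4 ship[2->3]=4 ship[1->2]=2 ship[0->1]=2 prod=3 -> inv=[4 9 5 9]
Step 3: demand=4,sold=4 ship[2->3]=4 ship[1->2]=2 ship[0->1]=2 prod=3 -> inv=[5 9 3 9]
Step 4: demand=4,sold=4 ship[2->3]=3 ship[1->2]=2 ship[0->1]=2 prod=3 -> inv=[6 9 2 8]
Step 5: demand=4,sold=4 ship[2->3]=2 ship[1->2]=2 ship[0->1]=2 prod=3 -> inv=[7 9 2 6]
Step 6: demand=4,sold=4 ship[2->3]=2 ship[1->2]=2 ship[0->1]=2 prod=3 -> inv=[8 9 2 4]
Step 7: demand=4,sold=4 ship[2->3]=2 ship[1->2]=2 ship[0->1]=2 prod=3 -> inv=[9 9 2 2]

9 9 2 2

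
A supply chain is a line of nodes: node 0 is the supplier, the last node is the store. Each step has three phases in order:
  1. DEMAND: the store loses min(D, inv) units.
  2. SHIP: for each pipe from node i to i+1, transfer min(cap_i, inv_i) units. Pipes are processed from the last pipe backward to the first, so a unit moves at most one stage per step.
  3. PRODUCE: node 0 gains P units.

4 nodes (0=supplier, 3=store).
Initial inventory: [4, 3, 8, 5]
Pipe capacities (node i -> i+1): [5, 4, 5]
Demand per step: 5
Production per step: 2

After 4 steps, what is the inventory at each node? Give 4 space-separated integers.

Step 1: demand=5,sold=5 ship[2->3]=5 ship[1->2]=3 ship[0->1]=4 prod=2 -> inv=[2 4 6 5]
Step 2: demand=5,sold=5 ship[2->3]=5 ship[1->2]=4 ship[0->1]=2 prod=2 -> inv=[2 2 5 5]
Step 3: demand=5,sold=5 ship[2->3]=5 ship[1->2]=2 ship[0->1]=2 prod=2 -> inv=[2 2 2 5]
Step 4: demand=5,sold=5 ship[2->3]=2 ship[1->2]=2 ship[0->1]=2 prod=2 -> inv=[2 2 2 2]

2 2 2 2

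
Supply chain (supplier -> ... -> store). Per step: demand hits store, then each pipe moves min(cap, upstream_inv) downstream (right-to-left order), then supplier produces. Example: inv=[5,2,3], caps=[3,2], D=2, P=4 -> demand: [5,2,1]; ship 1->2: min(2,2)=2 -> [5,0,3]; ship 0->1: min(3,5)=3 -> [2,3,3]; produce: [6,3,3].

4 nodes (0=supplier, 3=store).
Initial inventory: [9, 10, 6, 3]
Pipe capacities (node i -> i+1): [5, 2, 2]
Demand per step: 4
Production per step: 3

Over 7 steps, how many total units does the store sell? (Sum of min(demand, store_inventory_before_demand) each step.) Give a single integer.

Step 1: sold=3 (running total=3) -> [7 13 6 2]
Step 2: sold=2 (running total=5) -> [5 16 6 2]
Step 3: sold=2 (running total=7) -> [3 19 6 2]
Step 4: sold=2 (running total=9) -> [3 20 6 2]
Step 5: sold=2 (running total=11) -> [3 21 6 2]
Step 6: sold=2 (running total=13) -> [3 22 6 2]
Step 7: sold=2 (running total=15) -> [3 23 6 2]

Answer: 15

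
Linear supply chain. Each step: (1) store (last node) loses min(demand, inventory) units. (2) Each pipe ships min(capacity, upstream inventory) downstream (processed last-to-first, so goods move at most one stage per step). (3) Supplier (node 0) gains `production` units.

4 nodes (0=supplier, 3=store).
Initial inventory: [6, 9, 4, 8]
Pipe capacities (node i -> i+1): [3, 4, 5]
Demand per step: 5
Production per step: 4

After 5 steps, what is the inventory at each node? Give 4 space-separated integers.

Step 1: demand=5,sold=5 ship[2->3]=4 ship[1->2]=4 ship[0->1]=3 prod=4 -> inv=[7 8 4 7]
Step 2: demand=5,sold=5 ship[2->3]=4 ship[1->2]=4 ship[0->1]=3 prod=4 -> inv=[8 7 4 6]
Step 3: demand=5,sold=5 ship[2->3]=4 ship[1->2]=4 ship[0->1]=3 prod=4 -> inv=[9 6 4 5]
Step 4: demand=5,sold=5 ship[2->3]=4 ship[1->2]=4 ship[0->1]=3 prod=4 -> inv=[10 5 4 4]
Step 5: demand=5,sold=4 ship[2->3]=4 ship[1->2]=4 ship[0->1]=3 prod=4 -> inv=[11 4 4 4]

11 4 4 4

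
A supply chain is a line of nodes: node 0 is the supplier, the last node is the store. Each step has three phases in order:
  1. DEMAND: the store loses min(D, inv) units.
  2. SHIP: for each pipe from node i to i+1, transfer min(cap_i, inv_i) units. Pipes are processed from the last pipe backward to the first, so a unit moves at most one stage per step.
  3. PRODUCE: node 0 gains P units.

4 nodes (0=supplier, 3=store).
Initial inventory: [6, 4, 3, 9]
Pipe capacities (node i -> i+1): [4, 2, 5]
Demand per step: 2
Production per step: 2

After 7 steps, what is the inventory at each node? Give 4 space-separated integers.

Step 1: demand=2,sold=2 ship[2->3]=3 ship[1->2]=2 ship[0->1]=4 prod=2 -> inv=[4 6 2 10]
Step 2: demand=2,sold=2 ship[2->3]=2 ship[1->2]=2 ship[0->1]=4 prod=2 -> inv=[2 8 2 10]
Step 3: demand=2,sold=2 ship[2->3]=2 ship[1->2]=2 ship[0->1]=2 prod=2 -> inv=[2 8 2 10]
Step 4: demand=2,sold=2 ship[2->3]=2 ship[1->2]=2 ship[0->1]=2 prod=2 -> inv=[2 8 2 10]
Step 5: demand=2,sold=2 ship[2->3]=2 ship[1->2]=2 ship[0->1]=2 prod=2 -> inv=[2 8 2 10]
Step 6: demand=2,sold=2 ship[2->3]=2 ship[1->2]=2 ship[0->1]=2 prod=2 -> inv=[2 8 2 10]
Step 7: demand=2,sold=2 ship[2->3]=2 ship[1->2]=2 ship[0->1]=2 prod=2 -> inv=[2 8 2 10]

2 8 2 10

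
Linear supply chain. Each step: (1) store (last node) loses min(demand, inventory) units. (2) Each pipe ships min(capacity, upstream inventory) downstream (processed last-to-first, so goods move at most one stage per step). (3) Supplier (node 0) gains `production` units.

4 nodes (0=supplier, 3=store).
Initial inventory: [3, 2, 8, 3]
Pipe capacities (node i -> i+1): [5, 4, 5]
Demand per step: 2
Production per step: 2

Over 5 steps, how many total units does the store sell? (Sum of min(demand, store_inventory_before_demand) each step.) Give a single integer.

Step 1: sold=2 (running total=2) -> [2 3 5 6]
Step 2: sold=2 (running total=4) -> [2 2 3 9]
Step 3: sold=2 (running total=6) -> [2 2 2 10]
Step 4: sold=2 (running total=8) -> [2 2 2 10]
Step 5: sold=2 (running total=10) -> [2 2 2 10]

Answer: 10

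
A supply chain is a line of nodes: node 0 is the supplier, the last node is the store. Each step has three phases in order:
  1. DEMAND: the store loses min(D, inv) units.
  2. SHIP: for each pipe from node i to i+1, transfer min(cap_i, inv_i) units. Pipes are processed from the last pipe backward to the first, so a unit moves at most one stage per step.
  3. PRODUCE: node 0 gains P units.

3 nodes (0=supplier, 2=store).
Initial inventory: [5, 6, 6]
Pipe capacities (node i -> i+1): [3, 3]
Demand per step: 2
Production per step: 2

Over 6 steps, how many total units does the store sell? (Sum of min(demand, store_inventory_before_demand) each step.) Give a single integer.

Step 1: sold=2 (running total=2) -> [4 6 7]
Step 2: sold=2 (running total=4) -> [3 6 8]
Step 3: sold=2 (running total=6) -> [2 6 9]
Step 4: sold=2 (running total=8) -> [2 5 10]
Step 5: sold=2 (running total=10) -> [2 4 11]
Step 6: sold=2 (running total=12) -> [2 3 12]

Answer: 12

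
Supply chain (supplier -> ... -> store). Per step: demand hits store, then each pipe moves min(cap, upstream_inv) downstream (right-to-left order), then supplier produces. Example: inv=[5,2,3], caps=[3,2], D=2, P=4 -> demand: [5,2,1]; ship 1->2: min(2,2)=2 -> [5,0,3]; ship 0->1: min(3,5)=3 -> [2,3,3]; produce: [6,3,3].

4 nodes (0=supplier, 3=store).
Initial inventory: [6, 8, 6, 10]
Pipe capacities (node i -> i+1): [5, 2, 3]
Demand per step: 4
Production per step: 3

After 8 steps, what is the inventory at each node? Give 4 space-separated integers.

Step 1: demand=4,sold=4 ship[2->3]=3 ship[1->2]=2 ship[0->1]=5 prod=3 -> inv=[4 11 5 9]
Step 2: demand=4,sold=4 ship[2->3]=3 ship[1->2]=2 ship[0->1]=4 prod=3 -> inv=[3 13 4 8]
Step 3: demand=4,sold=4 ship[2->3]=3 ship[1->2]=2 ship[0->1]=3 prod=3 -> inv=[3 14 3 7]
Step 4: demand=4,sold=4 ship[2->3]=3 ship[1->2]=2 ship[0->1]=3 prod=3 -> inv=[3 15 2 6]
Step 5: demand=4,sold=4 ship[2->3]=2 ship[1->2]=2 ship[0->1]=3 prod=3 -> inv=[3 16 2 4]
Step 6: demand=4,sold=4 ship[2->3]=2 ship[1->2]=2 ship[0->1]=3 prod=3 -> inv=[3 17 2 2]
Step 7: demand=4,sold=2 ship[2->3]=2 ship[1->2]=2 ship[0->1]=3 prod=3 -> inv=[3 18 2 2]
Step 8: demand=4,sold=2 ship[2->3]=2 ship[1->2]=2 ship[0->1]=3 prod=3 -> inv=[3 19 2 2]

3 19 2 2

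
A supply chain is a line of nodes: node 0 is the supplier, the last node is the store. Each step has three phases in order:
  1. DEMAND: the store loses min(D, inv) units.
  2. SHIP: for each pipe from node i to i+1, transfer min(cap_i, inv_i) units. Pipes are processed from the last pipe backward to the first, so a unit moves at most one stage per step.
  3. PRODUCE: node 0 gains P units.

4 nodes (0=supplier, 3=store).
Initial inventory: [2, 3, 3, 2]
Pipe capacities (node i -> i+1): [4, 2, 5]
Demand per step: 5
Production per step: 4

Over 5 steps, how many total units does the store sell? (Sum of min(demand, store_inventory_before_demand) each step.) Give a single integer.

Step 1: sold=2 (running total=2) -> [4 3 2 3]
Step 2: sold=3 (running total=5) -> [4 5 2 2]
Step 3: sold=2 (running total=7) -> [4 7 2 2]
Step 4: sold=2 (running total=9) -> [4 9 2 2]
Step 5: sold=2 (running total=11) -> [4 11 2 2]

Answer: 11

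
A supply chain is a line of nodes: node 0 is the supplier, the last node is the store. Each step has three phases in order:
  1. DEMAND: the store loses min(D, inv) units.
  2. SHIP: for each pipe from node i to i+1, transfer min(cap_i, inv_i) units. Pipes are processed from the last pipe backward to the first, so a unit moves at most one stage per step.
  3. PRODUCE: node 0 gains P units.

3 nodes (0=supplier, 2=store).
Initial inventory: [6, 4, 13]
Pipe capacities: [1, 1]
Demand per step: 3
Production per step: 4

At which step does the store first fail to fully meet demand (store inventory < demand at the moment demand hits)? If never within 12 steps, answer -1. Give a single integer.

Step 1: demand=3,sold=3 ship[1->2]=1 ship[0->1]=1 prod=4 -> [9 4 11]
Step 2: demand=3,sold=3 ship[1->2]=1 ship[0->1]=1 prod=4 -> [12 4 9]
Step 3: demand=3,sold=3 ship[1->2]=1 ship[0->1]=1 prod=4 -> [15 4 7]
Step 4: demand=3,sold=3 ship[1->2]=1 ship[0->1]=1 prod=4 -> [18 4 5]
Step 5: demand=3,sold=3 ship[1->2]=1 ship[0->1]=1 prod=4 -> [21 4 3]
Step 6: demand=3,sold=3 ship[1->2]=1 ship[0->1]=1 prod=4 -> [24 4 1]
Step 7: demand=3,sold=1 ship[1->2]=1 ship[0->1]=1 prod=4 -> [27 4 1]
Step 8: demand=3,sold=1 ship[1->2]=1 ship[0->1]=1 prod=4 -> [30 4 1]
Step 9: demand=3,sold=1 ship[1->2]=1 ship[0->1]=1 prod=4 -> [33 4 1]
Step 10: demand=3,sold=1 ship[1->2]=1 ship[0->1]=1 prod=4 -> [36 4 1]
Step 11: demand=3,sold=1 ship[1->2]=1 ship[0->1]=1 prod=4 -> [39 4 1]
Step 12: demand=3,sold=1 ship[1->2]=1 ship[0->1]=1 prod=4 -> [42 4 1]
First stockout at step 7

7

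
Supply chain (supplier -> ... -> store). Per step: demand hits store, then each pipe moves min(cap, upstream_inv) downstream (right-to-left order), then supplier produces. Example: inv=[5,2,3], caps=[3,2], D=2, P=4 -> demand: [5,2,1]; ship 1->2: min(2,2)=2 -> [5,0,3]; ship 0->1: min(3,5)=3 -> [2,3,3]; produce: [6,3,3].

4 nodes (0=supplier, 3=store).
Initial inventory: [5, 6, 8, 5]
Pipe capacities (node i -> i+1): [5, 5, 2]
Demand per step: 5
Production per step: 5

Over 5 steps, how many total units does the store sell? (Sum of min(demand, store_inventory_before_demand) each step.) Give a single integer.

Answer: 13

Derivation:
Step 1: sold=5 (running total=5) -> [5 6 11 2]
Step 2: sold=2 (running total=7) -> [5 6 14 2]
Step 3: sold=2 (running total=9) -> [5 6 17 2]
Step 4: sold=2 (running total=11) -> [5 6 20 2]
Step 5: sold=2 (running total=13) -> [5 6 23 2]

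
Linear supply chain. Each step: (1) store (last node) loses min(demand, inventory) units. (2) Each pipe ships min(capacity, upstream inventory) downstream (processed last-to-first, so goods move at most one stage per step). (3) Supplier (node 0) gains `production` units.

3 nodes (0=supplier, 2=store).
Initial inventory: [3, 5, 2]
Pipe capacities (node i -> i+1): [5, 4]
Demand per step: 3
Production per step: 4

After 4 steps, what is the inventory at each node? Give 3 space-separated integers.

Step 1: demand=3,sold=2 ship[1->2]=4 ship[0->1]=3 prod=4 -> inv=[4 4 4]
Step 2: demand=3,sold=3 ship[1->2]=4 ship[0->1]=4 prod=4 -> inv=[4 4 5]
Step 3: demand=3,sold=3 ship[1->2]=4 ship[0->1]=4 prod=4 -> inv=[4 4 6]
Step 4: demand=3,sold=3 ship[1->2]=4 ship[0->1]=4 prod=4 -> inv=[4 4 7]

4 4 7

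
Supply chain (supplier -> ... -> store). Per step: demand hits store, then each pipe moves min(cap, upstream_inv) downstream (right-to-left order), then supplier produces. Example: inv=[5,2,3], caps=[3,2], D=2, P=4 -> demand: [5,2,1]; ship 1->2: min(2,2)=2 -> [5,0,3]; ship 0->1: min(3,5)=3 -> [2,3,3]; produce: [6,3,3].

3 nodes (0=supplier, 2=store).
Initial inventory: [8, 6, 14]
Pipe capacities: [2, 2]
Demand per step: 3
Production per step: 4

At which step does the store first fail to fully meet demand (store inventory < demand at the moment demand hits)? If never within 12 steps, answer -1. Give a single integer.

Step 1: demand=3,sold=3 ship[1->2]=2 ship[0->1]=2 prod=4 -> [10 6 13]
Step 2: demand=3,sold=3 ship[1->2]=2 ship[0->1]=2 prod=4 -> [12 6 12]
Step 3: demand=3,sold=3 ship[1->2]=2 ship[0->1]=2 prod=4 -> [14 6 11]
Step 4: demand=3,sold=3 ship[1->2]=2 ship[0->1]=2 prod=4 -> [16 6 10]
Step 5: demand=3,sold=3 ship[1->2]=2 ship[0->1]=2 prod=4 -> [18 6 9]
Step 6: demand=3,sold=3 ship[1->2]=2 ship[0->1]=2 prod=4 -> [20 6 8]
Step 7: demand=3,sold=3 ship[1->2]=2 ship[0->1]=2 prod=4 -> [22 6 7]
Step 8: demand=3,sold=3 ship[1->2]=2 ship[0->1]=2 prod=4 -> [24 6 6]
Step 9: demand=3,sold=3 ship[1->2]=2 ship[0->1]=2 prod=4 -> [26 6 5]
Step 10: demand=3,sold=3 ship[1->2]=2 ship[0->1]=2 prod=4 -> [28 6 4]
Step 11: demand=3,sold=3 ship[1->2]=2 ship[0->1]=2 prod=4 -> [30 6 3]
Step 12: demand=3,sold=3 ship[1->2]=2 ship[0->1]=2 prod=4 -> [32 6 2]
No stockout in 12 steps

-1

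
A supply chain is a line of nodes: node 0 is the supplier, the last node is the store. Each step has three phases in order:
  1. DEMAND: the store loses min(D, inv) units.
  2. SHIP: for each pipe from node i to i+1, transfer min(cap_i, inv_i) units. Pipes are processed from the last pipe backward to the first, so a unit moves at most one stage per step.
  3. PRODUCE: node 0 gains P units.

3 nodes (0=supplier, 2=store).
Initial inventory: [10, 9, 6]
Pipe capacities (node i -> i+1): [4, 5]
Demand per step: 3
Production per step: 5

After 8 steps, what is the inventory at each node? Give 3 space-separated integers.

Step 1: demand=3,sold=3 ship[1->2]=5 ship[0->1]=4 prod=5 -> inv=[11 8 8]
Step 2: demand=3,sold=3 ship[1->2]=5 ship[0->1]=4 prod=5 -> inv=[12 7 10]
Step 3: demand=3,sold=3 ship[1->2]=5 ship[0->1]=4 prod=5 -> inv=[13 6 12]
Step 4: demand=3,sold=3 ship[1->2]=5 ship[0->1]=4 prod=5 -> inv=[14 5 14]
Step 5: demand=3,sold=3 ship[1->2]=5 ship[0->1]=4 prod=5 -> inv=[15 4 16]
Step 6: demand=3,sold=3 ship[1->2]=4 ship[0->1]=4 prod=5 -> inv=[16 4 17]
Step 7: demand=3,sold=3 ship[1->2]=4 ship[0->1]=4 prod=5 -> inv=[17 4 18]
Step 8: demand=3,sold=3 ship[1->2]=4 ship[0->1]=4 prod=5 -> inv=[18 4 19]

18 4 19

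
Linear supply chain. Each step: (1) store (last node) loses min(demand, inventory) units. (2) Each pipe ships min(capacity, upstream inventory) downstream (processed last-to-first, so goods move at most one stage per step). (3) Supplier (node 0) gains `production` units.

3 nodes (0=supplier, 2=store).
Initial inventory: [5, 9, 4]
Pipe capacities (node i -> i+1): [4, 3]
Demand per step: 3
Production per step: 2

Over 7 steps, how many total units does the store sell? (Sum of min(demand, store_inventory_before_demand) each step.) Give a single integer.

Answer: 21

Derivation:
Step 1: sold=3 (running total=3) -> [3 10 4]
Step 2: sold=3 (running total=6) -> [2 10 4]
Step 3: sold=3 (running total=9) -> [2 9 4]
Step 4: sold=3 (running total=12) -> [2 8 4]
Step 5: sold=3 (running total=15) -> [2 7 4]
Step 6: sold=3 (running total=18) -> [2 6 4]
Step 7: sold=3 (running total=21) -> [2 5 4]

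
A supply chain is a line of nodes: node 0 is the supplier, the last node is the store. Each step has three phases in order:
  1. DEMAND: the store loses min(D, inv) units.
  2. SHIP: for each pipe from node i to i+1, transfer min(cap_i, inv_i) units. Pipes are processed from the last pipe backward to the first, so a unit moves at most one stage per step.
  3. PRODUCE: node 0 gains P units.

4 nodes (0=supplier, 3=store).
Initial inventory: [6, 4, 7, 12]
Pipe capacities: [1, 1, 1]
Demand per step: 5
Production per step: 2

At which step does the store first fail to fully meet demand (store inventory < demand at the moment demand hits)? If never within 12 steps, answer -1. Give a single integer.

Step 1: demand=5,sold=5 ship[2->3]=1 ship[1->2]=1 ship[0->1]=1 prod=2 -> [7 4 7 8]
Step 2: demand=5,sold=5 ship[2->3]=1 ship[1->2]=1 ship[0->1]=1 prod=2 -> [8 4 7 4]
Step 3: demand=5,sold=4 ship[2->3]=1 ship[1->2]=1 ship[0->1]=1 prod=2 -> [9 4 7 1]
Step 4: demand=5,sold=1 ship[2->3]=1 ship[1->2]=1 ship[0->1]=1 prod=2 -> [10 4 7 1]
Step 5: demand=5,sold=1 ship[2->3]=1 ship[1->2]=1 ship[0->1]=1 prod=2 -> [11 4 7 1]
Step 6: demand=5,sold=1 ship[2->3]=1 ship[1->2]=1 ship[0->1]=1 prod=2 -> [12 4 7 1]
Step 7: demand=5,sold=1 ship[2->3]=1 ship[1->2]=1 ship[0->1]=1 prod=2 -> [13 4 7 1]
Step 8: demand=5,sold=1 ship[2->3]=1 ship[1->2]=1 ship[0->1]=1 prod=2 -> [14 4 7 1]
Step 9: demand=5,sold=1 ship[2->3]=1 ship[1->2]=1 ship[0->1]=1 prod=2 -> [15 4 7 1]
Step 10: demand=5,sold=1 ship[2->3]=1 ship[1->2]=1 ship[0->1]=1 prod=2 -> [16 4 7 1]
Step 11: demand=5,sold=1 ship[2->3]=1 ship[1->2]=1 ship[0->1]=1 prod=2 -> [17 4 7 1]
Step 12: demand=5,sold=1 ship[2->3]=1 ship[1->2]=1 ship[0->1]=1 prod=2 -> [18 4 7 1]
First stockout at step 3

3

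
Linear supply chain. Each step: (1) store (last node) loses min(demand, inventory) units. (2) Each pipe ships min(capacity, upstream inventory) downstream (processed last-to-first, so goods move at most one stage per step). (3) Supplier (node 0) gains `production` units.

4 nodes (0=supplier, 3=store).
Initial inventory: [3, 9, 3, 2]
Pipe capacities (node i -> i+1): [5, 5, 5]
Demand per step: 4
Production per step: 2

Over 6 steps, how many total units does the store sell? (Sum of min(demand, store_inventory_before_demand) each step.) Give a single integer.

Answer: 21

Derivation:
Step 1: sold=2 (running total=2) -> [2 7 5 3]
Step 2: sold=3 (running total=5) -> [2 4 5 5]
Step 3: sold=4 (running total=9) -> [2 2 4 6]
Step 4: sold=4 (running total=13) -> [2 2 2 6]
Step 5: sold=4 (running total=17) -> [2 2 2 4]
Step 6: sold=4 (running total=21) -> [2 2 2 2]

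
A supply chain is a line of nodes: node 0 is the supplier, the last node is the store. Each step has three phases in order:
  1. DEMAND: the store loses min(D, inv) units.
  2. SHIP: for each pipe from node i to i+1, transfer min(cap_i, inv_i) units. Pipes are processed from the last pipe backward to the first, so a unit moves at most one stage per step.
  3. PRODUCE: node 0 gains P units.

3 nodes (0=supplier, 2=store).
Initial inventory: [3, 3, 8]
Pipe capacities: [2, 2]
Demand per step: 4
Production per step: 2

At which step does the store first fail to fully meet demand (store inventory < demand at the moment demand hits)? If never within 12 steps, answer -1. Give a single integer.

Step 1: demand=4,sold=4 ship[1->2]=2 ship[0->1]=2 prod=2 -> [3 3 6]
Step 2: demand=4,sold=4 ship[1->2]=2 ship[0->1]=2 prod=2 -> [3 3 4]
Step 3: demand=4,sold=4 ship[1->2]=2 ship[0->1]=2 prod=2 -> [3 3 2]
Step 4: demand=4,sold=2 ship[1->2]=2 ship[0->1]=2 prod=2 -> [3 3 2]
Step 5: demand=4,sold=2 ship[1->2]=2 ship[0->1]=2 prod=2 -> [3 3 2]
Step 6: demand=4,sold=2 ship[1->2]=2 ship[0->1]=2 prod=2 -> [3 3 2]
Step 7: demand=4,sold=2 ship[1->2]=2 ship[0->1]=2 prod=2 -> [3 3 2]
Step 8: demand=4,sold=2 ship[1->2]=2 ship[0->1]=2 prod=2 -> [3 3 2]
Step 9: demand=4,sold=2 ship[1->2]=2 ship[0->1]=2 prod=2 -> [3 3 2]
Step 10: demand=4,sold=2 ship[1->2]=2 ship[0->1]=2 prod=2 -> [3 3 2]
Step 11: demand=4,sold=2 ship[1->2]=2 ship[0->1]=2 prod=2 -> [3 3 2]
Step 12: demand=4,sold=2 ship[1->2]=2 ship[0->1]=2 prod=2 -> [3 3 2]
First stockout at step 4

4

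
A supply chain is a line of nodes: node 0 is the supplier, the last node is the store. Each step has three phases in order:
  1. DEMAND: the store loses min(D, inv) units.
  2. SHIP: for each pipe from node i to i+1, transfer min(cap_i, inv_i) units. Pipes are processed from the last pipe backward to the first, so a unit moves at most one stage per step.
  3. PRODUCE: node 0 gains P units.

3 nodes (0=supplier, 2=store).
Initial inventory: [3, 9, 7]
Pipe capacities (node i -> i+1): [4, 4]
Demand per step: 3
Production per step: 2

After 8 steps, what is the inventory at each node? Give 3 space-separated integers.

Step 1: demand=3,sold=3 ship[1->2]=4 ship[0->1]=3 prod=2 -> inv=[2 8 8]
Step 2: demand=3,sold=3 ship[1->2]=4 ship[0->1]=2 prod=2 -> inv=[2 6 9]
Step 3: demand=3,sold=3 ship[1->2]=4 ship[0->1]=2 prod=2 -> inv=[2 4 10]
Step 4: demand=3,sold=3 ship[1->2]=4 ship[0->1]=2 prod=2 -> inv=[2 2 11]
Step 5: demand=3,sold=3 ship[1->2]=2 ship[0->1]=2 prod=2 -> inv=[2 2 10]
Step 6: demand=3,sold=3 ship[1->2]=2 ship[0->1]=2 prod=2 -> inv=[2 2 9]
Step 7: demand=3,sold=3 ship[1->2]=2 ship[0->1]=2 prod=2 -> inv=[2 2 8]
Step 8: demand=3,sold=3 ship[1->2]=2 ship[0->1]=2 prod=2 -> inv=[2 2 7]

2 2 7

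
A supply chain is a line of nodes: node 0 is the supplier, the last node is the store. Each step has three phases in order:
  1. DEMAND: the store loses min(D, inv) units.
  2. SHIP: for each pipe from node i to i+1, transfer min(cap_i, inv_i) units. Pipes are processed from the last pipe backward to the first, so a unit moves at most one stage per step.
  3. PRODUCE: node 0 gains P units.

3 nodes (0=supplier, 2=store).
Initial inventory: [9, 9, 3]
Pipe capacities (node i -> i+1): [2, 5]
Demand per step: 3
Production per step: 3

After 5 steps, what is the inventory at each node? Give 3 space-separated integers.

Step 1: demand=3,sold=3 ship[1->2]=5 ship[0->1]=2 prod=3 -> inv=[10 6 5]
Step 2: demand=3,sold=3 ship[1->2]=5 ship[0->1]=2 prod=3 -> inv=[11 3 7]
Step 3: demand=3,sold=3 ship[1->2]=3 ship[0->1]=2 prod=3 -> inv=[12 2 7]
Step 4: demand=3,sold=3 ship[1->2]=2 ship[0->1]=2 prod=3 -> inv=[13 2 6]
Step 5: demand=3,sold=3 ship[1->2]=2 ship[0->1]=2 prod=3 -> inv=[14 2 5]

14 2 5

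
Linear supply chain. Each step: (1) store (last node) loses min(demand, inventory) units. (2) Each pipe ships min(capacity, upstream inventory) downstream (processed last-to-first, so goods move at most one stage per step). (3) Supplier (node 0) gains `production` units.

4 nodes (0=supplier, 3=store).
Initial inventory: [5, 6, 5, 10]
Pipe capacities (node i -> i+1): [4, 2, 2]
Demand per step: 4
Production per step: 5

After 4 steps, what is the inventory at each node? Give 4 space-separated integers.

Step 1: demand=4,sold=4 ship[2->3]=2 ship[1->2]=2 ship[0->1]=4 prod=5 -> inv=[6 8 5 8]
Step 2: demand=4,sold=4 ship[2->3]=2 ship[1->2]=2 ship[0->1]=4 prod=5 -> inv=[7 10 5 6]
Step 3: demand=4,sold=4 ship[2->3]=2 ship[1->2]=2 ship[0->1]=4 prod=5 -> inv=[8 12 5 4]
Step 4: demand=4,sold=4 ship[2->3]=2 ship[1->2]=2 ship[0->1]=4 prod=5 -> inv=[9 14 5 2]

9 14 5 2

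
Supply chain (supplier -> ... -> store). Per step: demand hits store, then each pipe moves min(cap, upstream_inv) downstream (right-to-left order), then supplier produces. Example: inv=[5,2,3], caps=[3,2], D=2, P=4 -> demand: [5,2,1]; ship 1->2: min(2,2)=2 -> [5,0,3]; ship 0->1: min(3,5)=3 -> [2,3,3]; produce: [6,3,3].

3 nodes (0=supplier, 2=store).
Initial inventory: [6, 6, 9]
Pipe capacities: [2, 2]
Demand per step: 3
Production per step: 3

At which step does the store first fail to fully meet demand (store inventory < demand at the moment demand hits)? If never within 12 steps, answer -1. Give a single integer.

Step 1: demand=3,sold=3 ship[1->2]=2 ship[0->1]=2 prod=3 -> [7 6 8]
Step 2: demand=3,sold=3 ship[1->2]=2 ship[0->1]=2 prod=3 -> [8 6 7]
Step 3: demand=3,sold=3 ship[1->2]=2 ship[0->1]=2 prod=3 -> [9 6 6]
Step 4: demand=3,sold=3 ship[1->2]=2 ship[0->1]=2 prod=3 -> [10 6 5]
Step 5: demand=3,sold=3 ship[1->2]=2 ship[0->1]=2 prod=3 -> [11 6 4]
Step 6: demand=3,sold=3 ship[1->2]=2 ship[0->1]=2 prod=3 -> [12 6 3]
Step 7: demand=3,sold=3 ship[1->2]=2 ship[0->1]=2 prod=3 -> [13 6 2]
Step 8: demand=3,sold=2 ship[1->2]=2 ship[0->1]=2 prod=3 -> [14 6 2]
Step 9: demand=3,sold=2 ship[1->2]=2 ship[0->1]=2 prod=3 -> [15 6 2]
Step 10: demand=3,sold=2 ship[1->2]=2 ship[0->1]=2 prod=3 -> [16 6 2]
Step 11: demand=3,sold=2 ship[1->2]=2 ship[0->1]=2 prod=3 -> [17 6 2]
Step 12: demand=3,sold=2 ship[1->2]=2 ship[0->1]=2 prod=3 -> [18 6 2]
First stockout at step 8

8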